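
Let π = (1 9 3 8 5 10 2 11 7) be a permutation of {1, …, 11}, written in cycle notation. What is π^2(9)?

9 lies in the 9-cycle (1 9 3 8 5 10 2 11 7).
Advancing 2 steps from 9: 9 → 3 → 8.

8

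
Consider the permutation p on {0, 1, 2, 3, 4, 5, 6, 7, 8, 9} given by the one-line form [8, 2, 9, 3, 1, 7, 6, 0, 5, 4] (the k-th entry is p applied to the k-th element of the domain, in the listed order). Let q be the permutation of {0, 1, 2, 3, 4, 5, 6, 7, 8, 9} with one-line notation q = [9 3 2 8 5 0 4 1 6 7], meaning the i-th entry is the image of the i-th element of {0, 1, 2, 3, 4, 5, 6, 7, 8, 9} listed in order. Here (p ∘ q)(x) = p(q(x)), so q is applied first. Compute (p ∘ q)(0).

First apply q: q(0) = 9, then p(9) = 4. Thus (p ∘ q)(0) = 4.

4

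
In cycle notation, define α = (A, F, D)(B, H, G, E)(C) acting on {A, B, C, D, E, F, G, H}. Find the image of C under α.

The 1-cycle (C) fixes C, so α(C) = C.

C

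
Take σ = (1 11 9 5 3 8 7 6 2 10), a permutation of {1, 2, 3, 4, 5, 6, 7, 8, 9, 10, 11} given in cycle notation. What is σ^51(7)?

7 lies in the 10-cycle (1 11 9 5 3 8 7 6 2 10).
On a 10-cycle, σ^10 is the identity, so σ^51 = σ^1 there (51 ≡ 1 mod 10).
Stepping 1 place around the cycle: 7 → 6.

6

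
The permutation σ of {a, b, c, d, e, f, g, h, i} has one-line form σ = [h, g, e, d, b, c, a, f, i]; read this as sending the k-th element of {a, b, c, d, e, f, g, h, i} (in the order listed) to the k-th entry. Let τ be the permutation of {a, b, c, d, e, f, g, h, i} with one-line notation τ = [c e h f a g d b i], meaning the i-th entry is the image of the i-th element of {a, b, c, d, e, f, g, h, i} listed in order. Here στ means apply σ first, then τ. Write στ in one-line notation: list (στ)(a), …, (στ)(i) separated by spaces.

b d a f e h c g i

(στ)(x) = τ(σ(x)). Computing each image: τ(σ(a)) = τ(h) = b, τ(σ(b)) = τ(g) = d, τ(σ(c)) = τ(e) = a, τ(σ(d)) = τ(d) = f, τ(σ(e)) = τ(b) = e, τ(σ(f)) = τ(c) = h, τ(σ(g)) = τ(a) = c, τ(σ(h)) = τ(f) = g, τ(σ(i)) = τ(i) = i.
Hence στ = [b d a f e h c g i].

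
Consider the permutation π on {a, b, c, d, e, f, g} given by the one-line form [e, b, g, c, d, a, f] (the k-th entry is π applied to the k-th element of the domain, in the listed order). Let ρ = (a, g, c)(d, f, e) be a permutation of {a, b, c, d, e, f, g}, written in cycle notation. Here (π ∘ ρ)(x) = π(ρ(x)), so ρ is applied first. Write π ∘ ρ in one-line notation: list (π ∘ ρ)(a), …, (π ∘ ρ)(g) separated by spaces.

f b e a c d g

(π ∘ ρ)(x) = π(ρ(x)). Computing each image: π(ρ(a)) = π(g) = f, π(ρ(b)) = π(b) = b, π(ρ(c)) = π(a) = e, π(ρ(d)) = π(f) = a, π(ρ(e)) = π(d) = c, π(ρ(f)) = π(e) = d, π(ρ(g)) = π(c) = g.
Hence π ∘ ρ = [f b e a c d g].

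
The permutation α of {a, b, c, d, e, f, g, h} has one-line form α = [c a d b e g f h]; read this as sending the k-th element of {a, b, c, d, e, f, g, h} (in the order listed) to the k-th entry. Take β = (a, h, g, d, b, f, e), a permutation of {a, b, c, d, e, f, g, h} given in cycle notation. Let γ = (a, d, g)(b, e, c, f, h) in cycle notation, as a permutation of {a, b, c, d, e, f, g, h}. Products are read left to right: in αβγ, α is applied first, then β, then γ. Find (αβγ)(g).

Chase g: α(g) = f; β(f) = e; γ(e) = c. Hence (αβγ)(g) = c.

c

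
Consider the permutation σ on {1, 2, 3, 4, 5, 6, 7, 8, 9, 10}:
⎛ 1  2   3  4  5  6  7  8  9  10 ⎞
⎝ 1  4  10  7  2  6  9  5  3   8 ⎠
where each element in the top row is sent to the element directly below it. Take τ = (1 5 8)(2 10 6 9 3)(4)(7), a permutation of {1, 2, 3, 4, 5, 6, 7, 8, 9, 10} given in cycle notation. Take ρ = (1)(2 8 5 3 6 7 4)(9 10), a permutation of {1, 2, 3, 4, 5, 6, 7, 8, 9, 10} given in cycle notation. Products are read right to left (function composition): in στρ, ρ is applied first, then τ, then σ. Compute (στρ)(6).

Chase 6: ρ(6) = 7; τ(7) = 7; σ(7) = 9. Hence (στρ)(6) = 9.

9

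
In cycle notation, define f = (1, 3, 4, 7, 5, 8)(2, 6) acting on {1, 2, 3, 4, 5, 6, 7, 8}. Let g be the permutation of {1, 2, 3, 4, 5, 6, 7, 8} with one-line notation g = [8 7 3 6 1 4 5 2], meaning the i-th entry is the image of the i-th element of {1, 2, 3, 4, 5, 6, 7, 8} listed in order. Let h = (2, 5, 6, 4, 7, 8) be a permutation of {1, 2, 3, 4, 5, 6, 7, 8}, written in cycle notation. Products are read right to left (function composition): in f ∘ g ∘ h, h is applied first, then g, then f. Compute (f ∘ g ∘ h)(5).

(f ∘ g ∘ h)(5) = f(g(h(5))). h(5) = 6, then g(6) = 4, then f(4) = 7, so the result is 7.

7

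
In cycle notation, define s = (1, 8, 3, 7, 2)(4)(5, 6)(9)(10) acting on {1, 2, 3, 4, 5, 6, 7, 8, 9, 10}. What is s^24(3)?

8

3 lies in the 5-cycle (1, 8, 3, 7, 2).
On a 5-cycle, s^5 is the identity, so s^24 = s^4 there (24 ≡ 4 mod 5).
Advancing 4 steps from 3: 3 → 7 → 2 → 1 → 8.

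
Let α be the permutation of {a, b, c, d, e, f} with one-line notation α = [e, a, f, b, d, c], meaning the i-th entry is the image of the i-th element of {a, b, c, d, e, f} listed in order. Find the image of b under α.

a

b is element number 2 of the domain, and entry number 2 of the one-line form is a, so α(b) = a.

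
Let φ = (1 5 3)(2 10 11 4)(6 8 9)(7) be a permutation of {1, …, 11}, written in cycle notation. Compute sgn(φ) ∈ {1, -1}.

The cycle lengths are 4, 3, 3, 1.
A cycle of length ℓ contributes ℓ−1 transpositions, so φ is a product of 3 + 2 + 2 = 7 transpositions — odd.

-1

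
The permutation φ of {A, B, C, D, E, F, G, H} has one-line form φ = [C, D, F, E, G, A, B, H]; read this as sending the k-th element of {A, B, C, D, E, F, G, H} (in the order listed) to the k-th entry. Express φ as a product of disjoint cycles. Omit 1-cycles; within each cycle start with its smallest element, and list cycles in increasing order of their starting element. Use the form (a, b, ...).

(A, C, F)(B, D, E, G)

From A: A → C → F → A, closing the cycle (A, C, F).
Continuing from each remaining unvisited element yields (A, C, F)(B, D, E, G).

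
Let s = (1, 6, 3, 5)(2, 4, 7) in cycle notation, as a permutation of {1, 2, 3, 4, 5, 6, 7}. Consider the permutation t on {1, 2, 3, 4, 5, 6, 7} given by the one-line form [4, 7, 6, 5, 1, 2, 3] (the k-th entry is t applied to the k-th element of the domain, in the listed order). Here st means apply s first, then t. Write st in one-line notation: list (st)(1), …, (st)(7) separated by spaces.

(st)(x) = t(s(x)). Computing each image: t(s(1)) = t(6) = 2, t(s(2)) = t(4) = 5, t(s(3)) = t(5) = 1, t(s(4)) = t(7) = 3, t(s(5)) = t(1) = 4, t(s(6)) = t(3) = 6, t(s(7)) = t(2) = 7.
Hence st = [2 5 1 3 4 6 7].

2 5 1 3 4 6 7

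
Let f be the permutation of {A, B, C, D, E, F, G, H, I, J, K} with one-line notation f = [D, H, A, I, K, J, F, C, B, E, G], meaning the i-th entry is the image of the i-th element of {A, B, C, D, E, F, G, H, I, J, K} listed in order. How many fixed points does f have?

0

No element satisfies f(x) = x, so there are 0 fixed points.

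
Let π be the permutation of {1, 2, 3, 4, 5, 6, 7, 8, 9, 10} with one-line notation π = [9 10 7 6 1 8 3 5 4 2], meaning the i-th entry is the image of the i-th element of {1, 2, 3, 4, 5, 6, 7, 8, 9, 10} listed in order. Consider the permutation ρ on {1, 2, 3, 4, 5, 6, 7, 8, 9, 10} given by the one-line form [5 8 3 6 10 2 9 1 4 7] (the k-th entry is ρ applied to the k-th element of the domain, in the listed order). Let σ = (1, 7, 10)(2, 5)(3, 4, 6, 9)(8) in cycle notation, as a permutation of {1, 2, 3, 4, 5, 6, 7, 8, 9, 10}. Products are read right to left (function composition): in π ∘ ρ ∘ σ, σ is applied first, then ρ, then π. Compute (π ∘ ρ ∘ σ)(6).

6

Apply the permutations in order: σ(6) = 9, then ρ(9) = 4, then π(4) = 6. So (π ∘ ρ ∘ σ)(6) = 6.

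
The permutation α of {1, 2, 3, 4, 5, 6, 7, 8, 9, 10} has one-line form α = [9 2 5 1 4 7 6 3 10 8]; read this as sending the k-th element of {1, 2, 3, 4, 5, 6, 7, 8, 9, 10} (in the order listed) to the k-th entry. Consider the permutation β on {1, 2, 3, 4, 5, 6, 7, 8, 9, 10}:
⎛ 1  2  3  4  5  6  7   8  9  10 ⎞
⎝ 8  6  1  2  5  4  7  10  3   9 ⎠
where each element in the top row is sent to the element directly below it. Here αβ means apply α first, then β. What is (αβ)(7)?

(αβ)(7) = β(α(7)). α(7) = 6, then β(6) = 4. So (αβ)(7) = 4.

4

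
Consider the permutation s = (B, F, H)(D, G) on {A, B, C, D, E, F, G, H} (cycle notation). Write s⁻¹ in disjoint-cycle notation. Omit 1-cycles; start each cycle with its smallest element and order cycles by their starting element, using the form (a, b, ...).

The inverse reverses each cycle.
Reversing each cycle of s and rotating so the smallest element leads gives (B, H, F)(D, G).

(B, H, F)(D, G)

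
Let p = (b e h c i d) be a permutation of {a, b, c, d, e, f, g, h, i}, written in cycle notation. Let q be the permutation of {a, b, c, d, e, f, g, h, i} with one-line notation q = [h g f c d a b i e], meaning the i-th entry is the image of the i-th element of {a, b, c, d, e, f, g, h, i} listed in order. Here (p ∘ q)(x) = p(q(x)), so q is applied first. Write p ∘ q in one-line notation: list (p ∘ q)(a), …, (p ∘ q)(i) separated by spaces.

(p ∘ q)(x) = p(q(x)). Computing each image: p(q(a)) = p(h) = c, p(q(b)) = p(g) = g, p(q(c)) = p(f) = f, p(q(d)) = p(c) = i, p(q(e)) = p(d) = b, p(q(f)) = p(a) = a, p(q(g)) = p(b) = e, p(q(h)) = p(i) = d, p(q(i)) = p(e) = h.
Hence p ∘ q = [c g f i b a e d h].

c g f i b a e d h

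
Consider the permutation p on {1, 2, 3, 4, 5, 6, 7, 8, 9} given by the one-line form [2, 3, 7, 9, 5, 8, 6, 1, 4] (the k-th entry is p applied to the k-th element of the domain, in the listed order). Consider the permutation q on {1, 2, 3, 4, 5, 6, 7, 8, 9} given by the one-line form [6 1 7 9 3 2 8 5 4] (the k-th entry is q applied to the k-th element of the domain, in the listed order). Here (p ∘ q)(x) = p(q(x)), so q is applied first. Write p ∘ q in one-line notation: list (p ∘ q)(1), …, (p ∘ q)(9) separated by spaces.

8 2 6 4 7 3 1 5 9

(p ∘ q)(x) = p(q(x)). Computing each image: p(q(1)) = p(6) = 8, p(q(2)) = p(1) = 2, p(q(3)) = p(7) = 6, p(q(4)) = p(9) = 4, p(q(5)) = p(3) = 7, p(q(6)) = p(2) = 3, p(q(7)) = p(8) = 1, p(q(8)) = p(5) = 5, p(q(9)) = p(4) = 9.
Hence p ∘ q = [8 2 6 4 7 3 1 5 9].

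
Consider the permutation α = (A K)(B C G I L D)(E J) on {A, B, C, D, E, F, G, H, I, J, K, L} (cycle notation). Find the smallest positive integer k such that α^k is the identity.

6

The disjoint cycles have lengths 6, 2, 2, 1, 1.
Since disjoint cycles commute, ord(α) = lcm(6, 2, 2) = 6.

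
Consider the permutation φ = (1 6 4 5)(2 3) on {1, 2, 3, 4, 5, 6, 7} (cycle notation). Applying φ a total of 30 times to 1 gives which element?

1 lies in the 4-cycle (1 6 4 5).
Since the cycle has length 4, φ^30 acts on it the same as φ^2 (30 mod 4 = 2).
Stepping 2 places around the cycle: 1 → 6 → 4.

4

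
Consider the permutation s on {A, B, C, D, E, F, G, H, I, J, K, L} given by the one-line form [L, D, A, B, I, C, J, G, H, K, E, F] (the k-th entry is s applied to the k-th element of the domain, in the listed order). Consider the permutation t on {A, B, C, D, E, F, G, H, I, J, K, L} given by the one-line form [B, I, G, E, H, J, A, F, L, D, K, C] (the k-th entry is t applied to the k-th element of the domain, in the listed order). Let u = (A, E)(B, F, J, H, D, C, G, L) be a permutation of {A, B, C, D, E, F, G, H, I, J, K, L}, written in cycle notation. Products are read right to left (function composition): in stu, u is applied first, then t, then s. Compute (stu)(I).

F

(stu)(I) = s(t(u(I))). u(I) = I, then t(I) = L, then s(L) = F, so the result is F.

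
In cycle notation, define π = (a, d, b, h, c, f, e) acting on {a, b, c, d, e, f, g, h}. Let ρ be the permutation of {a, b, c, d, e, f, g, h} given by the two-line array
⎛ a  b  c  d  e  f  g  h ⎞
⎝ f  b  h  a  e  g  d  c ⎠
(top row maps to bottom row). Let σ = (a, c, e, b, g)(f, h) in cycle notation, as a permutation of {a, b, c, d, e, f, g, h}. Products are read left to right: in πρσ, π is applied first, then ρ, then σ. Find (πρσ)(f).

b

Chase f: π(f) = e; ρ(e) = e; σ(e) = b. Hence (πρσ)(f) = b.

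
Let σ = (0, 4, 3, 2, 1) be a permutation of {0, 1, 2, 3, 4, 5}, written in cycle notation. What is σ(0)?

4

0 appears in (0, 4, 3, 2, 1); the next entry (wrapping around) is 4.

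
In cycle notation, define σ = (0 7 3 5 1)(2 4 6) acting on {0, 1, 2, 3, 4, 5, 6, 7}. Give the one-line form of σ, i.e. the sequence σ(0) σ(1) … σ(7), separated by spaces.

Each element maps to the next entry in its cycle (wrapping to the front): 0↦7, 1↦0, 2↦4, 3↦5, 4↦6, 5↦1, 6↦2, 7↦3.
Listing these in domain order gives 7 0 4 5 6 1 2 3.

7 0 4 5 6 1 2 3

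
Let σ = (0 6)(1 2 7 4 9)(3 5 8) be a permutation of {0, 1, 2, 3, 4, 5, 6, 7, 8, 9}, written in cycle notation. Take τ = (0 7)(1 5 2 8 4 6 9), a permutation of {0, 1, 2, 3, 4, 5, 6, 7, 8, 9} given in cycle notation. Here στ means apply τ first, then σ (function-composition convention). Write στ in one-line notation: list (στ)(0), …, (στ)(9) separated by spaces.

4 8 3 5 0 7 1 6 9 2

(στ)(x) = σ(τ(x)). Computing each image: σ(τ(0)) = σ(7) = 4, σ(τ(1)) = σ(5) = 8, σ(τ(2)) = σ(8) = 3, σ(τ(3)) = σ(3) = 5, σ(τ(4)) = σ(6) = 0, σ(τ(5)) = σ(2) = 7, σ(τ(6)) = σ(9) = 1, σ(τ(7)) = σ(0) = 6, σ(τ(8)) = σ(4) = 9, σ(τ(9)) = σ(1) = 2.
Hence στ = [4 8 3 5 0 7 1 6 9 2].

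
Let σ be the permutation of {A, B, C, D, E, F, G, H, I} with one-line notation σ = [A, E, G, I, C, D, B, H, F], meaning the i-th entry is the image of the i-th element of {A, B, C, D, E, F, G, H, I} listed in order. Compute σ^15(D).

D

Tracing D → I → … returns to D after 3 steps, so D lies in a 3-cycle (D I F).
On a 3-cycle, σ^3 is the identity, so σ^15 = σ^0 there (15 ≡ 0 mod 3).
So σ^15(D) = D.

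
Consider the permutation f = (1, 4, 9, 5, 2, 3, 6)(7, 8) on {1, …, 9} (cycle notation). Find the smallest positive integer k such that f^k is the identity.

14

The cycle type of f is (7, 2).
The order of f is the least common multiple of its cycle lengths: lcm(7, 2) = 14.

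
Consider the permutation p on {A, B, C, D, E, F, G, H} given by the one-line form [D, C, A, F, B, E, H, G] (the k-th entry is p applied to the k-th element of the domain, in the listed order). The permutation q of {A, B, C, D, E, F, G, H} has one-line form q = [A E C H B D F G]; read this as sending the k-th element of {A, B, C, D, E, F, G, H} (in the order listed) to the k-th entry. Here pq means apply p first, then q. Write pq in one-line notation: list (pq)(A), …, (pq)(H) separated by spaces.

H C A D E B G F

For each element, apply p then q: A → D → H; B → C → C; C → A → A; D → F → D; E → B → E; F → E → B; G → H → G; H → G → F.
So pq in one-line form is H C A D E B G F.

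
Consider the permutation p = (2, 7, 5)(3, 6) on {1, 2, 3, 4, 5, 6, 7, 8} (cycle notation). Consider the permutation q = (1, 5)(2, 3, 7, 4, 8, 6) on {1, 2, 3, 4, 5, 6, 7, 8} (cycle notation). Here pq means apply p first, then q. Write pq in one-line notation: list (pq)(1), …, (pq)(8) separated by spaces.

5 4 2 8 3 7 1 6

(pq)(x) = q(p(x)). Computing each image: q(p(1)) = q(1) = 5, q(p(2)) = q(7) = 4, q(p(3)) = q(6) = 2, q(p(4)) = q(4) = 8, q(p(5)) = q(2) = 3, q(p(6)) = q(3) = 7, q(p(7)) = q(5) = 1, q(p(8)) = q(8) = 6.
Hence pq = [5 4 2 8 3 7 1 6].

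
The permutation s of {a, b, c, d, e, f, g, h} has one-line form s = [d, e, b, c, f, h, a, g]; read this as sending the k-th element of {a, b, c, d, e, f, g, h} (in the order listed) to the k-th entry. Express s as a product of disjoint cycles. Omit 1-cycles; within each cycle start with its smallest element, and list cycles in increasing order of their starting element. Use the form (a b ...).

(a d c b e f h g)

Start at a and follow images: a → d → c → b → e → f → h → g → a, giving the cycle (a d c b e f h g).
Repeating from the next unused element and collecting all non-trivial cycles gives (a d c b e f h g).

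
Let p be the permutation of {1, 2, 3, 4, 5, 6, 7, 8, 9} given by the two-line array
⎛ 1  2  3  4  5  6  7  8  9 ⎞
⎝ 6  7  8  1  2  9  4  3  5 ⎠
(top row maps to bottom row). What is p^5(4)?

Tracing 4 → 1 → … returns to 4 after 7 steps, so 4 lies in a 7-cycle (1 6 9 5 2 7 4).
Stepping 5 places around the cycle: 4 → 1 → 6 → 9 → 5 → 2.

2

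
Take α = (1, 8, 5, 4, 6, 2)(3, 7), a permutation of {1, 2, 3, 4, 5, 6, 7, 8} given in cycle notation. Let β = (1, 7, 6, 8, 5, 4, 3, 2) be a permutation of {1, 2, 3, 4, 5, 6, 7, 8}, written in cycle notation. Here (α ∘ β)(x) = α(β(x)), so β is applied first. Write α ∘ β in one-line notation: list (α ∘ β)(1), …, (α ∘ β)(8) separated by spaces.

Chase each element through β then α: 1 → 7 → 3; 2 → 1 → 8; 3 → 2 → 1; 4 → 3 → 7; 5 → 4 → 6; 6 → 8 → 5; 7 → 6 → 2; 8 → 5 → 4.
So α ∘ β in one-line form is 3 8 1 7 6 5 2 4.

3 8 1 7 6 5 2 4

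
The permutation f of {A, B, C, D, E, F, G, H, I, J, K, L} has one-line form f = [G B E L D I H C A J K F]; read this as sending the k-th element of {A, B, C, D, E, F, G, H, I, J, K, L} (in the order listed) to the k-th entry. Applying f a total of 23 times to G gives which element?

L

Tracing G → H → … returns to G after 9 steps, so G lies in a 9-cycle (A G H C E D L F I).
Since the cycle has length 9, f^23 acts on it the same as f^5 (23 mod 9 = 5).
Stepping 5 places around the cycle: G → H → C → E → D → L.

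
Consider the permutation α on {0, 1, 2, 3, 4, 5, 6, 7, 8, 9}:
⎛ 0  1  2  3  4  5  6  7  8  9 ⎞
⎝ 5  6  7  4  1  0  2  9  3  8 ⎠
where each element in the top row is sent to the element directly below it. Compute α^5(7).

1

Tracing 7 → 9 → … returns to 7 after 8 steps, so 7 lies in an 8-cycle (1 6 2 7 9 8 3 4).
Advancing 5 steps from 7: 7 → 9 → 8 → 3 → 4 → 1.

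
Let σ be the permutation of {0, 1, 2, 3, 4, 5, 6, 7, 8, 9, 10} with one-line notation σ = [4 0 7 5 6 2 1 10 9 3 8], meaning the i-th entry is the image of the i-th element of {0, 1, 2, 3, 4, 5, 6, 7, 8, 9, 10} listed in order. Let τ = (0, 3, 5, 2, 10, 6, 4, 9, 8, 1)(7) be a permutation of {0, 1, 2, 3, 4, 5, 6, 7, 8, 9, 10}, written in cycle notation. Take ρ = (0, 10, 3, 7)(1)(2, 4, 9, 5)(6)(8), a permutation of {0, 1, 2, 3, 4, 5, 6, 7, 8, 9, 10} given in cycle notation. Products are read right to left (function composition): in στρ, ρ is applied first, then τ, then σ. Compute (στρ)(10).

(στρ)(10) = σ(τ(ρ(10))). ρ(10) = 3, then τ(3) = 5, then σ(5) = 2, so the result is 2.

2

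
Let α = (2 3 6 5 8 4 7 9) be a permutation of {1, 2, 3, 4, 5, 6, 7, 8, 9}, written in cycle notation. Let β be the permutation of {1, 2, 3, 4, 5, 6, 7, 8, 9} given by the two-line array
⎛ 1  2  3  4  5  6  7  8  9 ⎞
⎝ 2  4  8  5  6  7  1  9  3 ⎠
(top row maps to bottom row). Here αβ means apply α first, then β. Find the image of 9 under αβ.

First apply α: α(9) = 2, then β(2) = 4. Thus (αβ)(9) = 4.

4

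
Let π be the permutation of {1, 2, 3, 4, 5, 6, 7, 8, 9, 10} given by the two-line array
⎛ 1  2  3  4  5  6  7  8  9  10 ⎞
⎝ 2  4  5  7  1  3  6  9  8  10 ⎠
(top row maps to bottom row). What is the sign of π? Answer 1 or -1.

-1

In disjoint-cycle form the cycle lengths are 7, 2, 1.
A cycle is odd iff its length is even; π has 1 even-length cycle, so sgn(π) = (−1)^1 and π is odd.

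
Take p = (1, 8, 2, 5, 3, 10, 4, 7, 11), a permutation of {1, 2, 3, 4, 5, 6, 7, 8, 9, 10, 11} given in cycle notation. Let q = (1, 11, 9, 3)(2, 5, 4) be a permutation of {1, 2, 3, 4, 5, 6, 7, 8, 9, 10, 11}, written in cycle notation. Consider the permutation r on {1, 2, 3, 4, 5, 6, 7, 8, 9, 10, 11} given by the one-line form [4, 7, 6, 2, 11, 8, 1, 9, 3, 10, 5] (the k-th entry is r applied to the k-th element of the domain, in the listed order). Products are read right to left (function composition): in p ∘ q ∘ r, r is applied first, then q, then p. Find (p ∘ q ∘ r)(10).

4

Chase 10: r(10) = 10; q(10) = 10; p(10) = 4. Hence (p ∘ q ∘ r)(10) = 4.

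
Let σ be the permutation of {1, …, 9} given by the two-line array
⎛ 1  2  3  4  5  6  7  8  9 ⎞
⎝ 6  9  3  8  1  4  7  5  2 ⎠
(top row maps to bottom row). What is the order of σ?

10

The disjoint-cycle form of σ has cycle lengths 5, 2, 1, 1.
The order of σ is the least common multiple of its cycle lengths: lcm(5, 2) = 10.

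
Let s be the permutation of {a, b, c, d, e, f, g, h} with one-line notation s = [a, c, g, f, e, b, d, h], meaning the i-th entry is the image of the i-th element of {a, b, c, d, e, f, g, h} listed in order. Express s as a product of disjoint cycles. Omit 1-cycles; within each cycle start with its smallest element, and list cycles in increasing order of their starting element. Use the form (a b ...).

From b: b → c → g → d → f → b, closing the cycle (b c g d f).
Repeating from the next unused element and collecting all non-trivial cycles gives (b c g d f).

(b c g d f)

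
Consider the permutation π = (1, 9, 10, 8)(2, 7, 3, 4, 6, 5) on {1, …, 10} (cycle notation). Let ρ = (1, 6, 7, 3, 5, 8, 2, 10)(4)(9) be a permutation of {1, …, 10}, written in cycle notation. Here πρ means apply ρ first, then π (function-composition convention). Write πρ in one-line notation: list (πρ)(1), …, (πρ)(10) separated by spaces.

5 8 2 6 1 3 4 7 10 9

For each element, apply ρ then π: 1 → 6 → 5; 2 → 10 → 8; 3 → 5 → 2; 4 → 4 → 6; 5 → 8 → 1; 6 → 7 → 3; 7 → 3 → 4; 8 → 2 → 7; 9 → 9 → 10; 10 → 1 → 9.
So πρ in one-line form is 5 8 2 6 1 3 4 7 10 9.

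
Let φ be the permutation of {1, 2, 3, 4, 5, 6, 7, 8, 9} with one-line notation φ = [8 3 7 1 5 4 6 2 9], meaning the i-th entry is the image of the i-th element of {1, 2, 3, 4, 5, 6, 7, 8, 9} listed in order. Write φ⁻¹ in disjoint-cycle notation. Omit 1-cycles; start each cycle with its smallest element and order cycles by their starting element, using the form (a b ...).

(1 4 6 7 3 2 8)

First write φ in disjoint cycles: (1 8 2 3 7 6 4).
Reversing each cycle (and rotating so the smallest element leads) gives φ⁻¹ = (1 4 6 7 3 2 8).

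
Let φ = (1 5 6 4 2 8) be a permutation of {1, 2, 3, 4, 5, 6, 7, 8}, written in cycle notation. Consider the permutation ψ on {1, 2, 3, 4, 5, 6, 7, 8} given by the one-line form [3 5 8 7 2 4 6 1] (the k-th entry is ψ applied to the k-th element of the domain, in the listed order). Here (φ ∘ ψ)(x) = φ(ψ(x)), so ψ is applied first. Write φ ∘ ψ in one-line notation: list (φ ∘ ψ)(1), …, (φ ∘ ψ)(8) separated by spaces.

Chase each element through ψ then φ: 1 → 3 → 3; 2 → 5 → 6; 3 → 8 → 1; 4 → 7 → 7; 5 → 2 → 8; 6 → 4 → 2; 7 → 6 → 4; 8 → 1 → 5.
So φ ∘ ψ in one-line form is 3 6 1 7 8 2 4 5.

3 6 1 7 8 2 4 5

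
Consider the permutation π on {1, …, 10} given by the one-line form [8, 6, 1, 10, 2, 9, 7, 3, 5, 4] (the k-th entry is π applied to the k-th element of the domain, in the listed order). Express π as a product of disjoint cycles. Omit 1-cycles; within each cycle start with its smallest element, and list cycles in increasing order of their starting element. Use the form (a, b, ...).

(1, 8, 3)(2, 6, 9, 5)(4, 10)

Iterating π from 1 gives 1 → 8 → 3 → 1; that is the 3-cycle (1, 8, 3).
Repeating from the next unused element and collecting all non-trivial cycles gives (1, 8, 3)(2, 6, 9, 5)(4, 10).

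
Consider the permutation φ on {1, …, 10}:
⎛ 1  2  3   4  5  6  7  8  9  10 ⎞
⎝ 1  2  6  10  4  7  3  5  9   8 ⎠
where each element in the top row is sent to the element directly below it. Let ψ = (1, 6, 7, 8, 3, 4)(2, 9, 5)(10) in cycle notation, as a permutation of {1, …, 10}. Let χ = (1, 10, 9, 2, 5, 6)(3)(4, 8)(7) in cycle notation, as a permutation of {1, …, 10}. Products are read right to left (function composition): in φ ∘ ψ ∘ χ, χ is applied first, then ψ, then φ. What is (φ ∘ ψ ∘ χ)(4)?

Chase 4: χ(4) = 8; ψ(8) = 3; φ(3) = 6. Hence (φ ∘ ψ ∘ χ)(4) = 6.

6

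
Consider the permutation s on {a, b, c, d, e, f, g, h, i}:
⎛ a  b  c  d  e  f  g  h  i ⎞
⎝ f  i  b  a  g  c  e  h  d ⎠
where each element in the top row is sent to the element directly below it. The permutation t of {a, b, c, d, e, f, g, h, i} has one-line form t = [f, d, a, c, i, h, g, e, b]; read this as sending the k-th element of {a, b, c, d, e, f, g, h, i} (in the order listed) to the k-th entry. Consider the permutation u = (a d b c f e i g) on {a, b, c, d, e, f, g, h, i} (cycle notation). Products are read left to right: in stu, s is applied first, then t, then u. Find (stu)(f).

d

Apply the permutations in order: s(f) = c, then t(c) = a, then u(a) = d. So (stu)(f) = d.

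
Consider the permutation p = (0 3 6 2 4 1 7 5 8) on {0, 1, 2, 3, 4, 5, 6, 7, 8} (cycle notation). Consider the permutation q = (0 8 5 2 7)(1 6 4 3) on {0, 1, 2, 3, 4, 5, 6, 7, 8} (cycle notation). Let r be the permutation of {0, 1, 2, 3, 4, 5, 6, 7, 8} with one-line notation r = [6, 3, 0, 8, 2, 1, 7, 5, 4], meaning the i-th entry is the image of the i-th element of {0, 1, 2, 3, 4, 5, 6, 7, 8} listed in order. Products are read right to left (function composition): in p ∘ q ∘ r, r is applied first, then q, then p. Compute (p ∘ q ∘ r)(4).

(p ∘ q ∘ r)(4) = p(q(r(4))). r(4) = 2, then q(2) = 7, then p(7) = 5, so the result is 5.

5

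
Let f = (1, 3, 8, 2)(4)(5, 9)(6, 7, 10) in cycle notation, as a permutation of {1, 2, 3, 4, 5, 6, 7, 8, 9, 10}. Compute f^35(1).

2

1 lies in the 4-cycle (1, 3, 8, 2).
Since the cycle has length 4, f^35 acts on it the same as f^3 (35 mod 4 = 3).
Advancing 3 steps from 1: 1 → 3 → 8 → 2.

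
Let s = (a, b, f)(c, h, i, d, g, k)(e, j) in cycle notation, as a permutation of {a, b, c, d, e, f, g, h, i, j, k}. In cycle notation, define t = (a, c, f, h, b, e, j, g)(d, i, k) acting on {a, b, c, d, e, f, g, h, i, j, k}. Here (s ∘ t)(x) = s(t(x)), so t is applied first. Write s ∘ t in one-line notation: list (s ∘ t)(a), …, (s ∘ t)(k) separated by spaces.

h j a d e i b f c k g

For each element, apply t then s: a → c → h; b → e → j; c → f → a; d → i → d; e → j → e; f → h → i; g → a → b; h → b → f; i → k → c; j → g → k; k → d → g.
Collecting the images, s ∘ t = [h j a d e i b f c k g].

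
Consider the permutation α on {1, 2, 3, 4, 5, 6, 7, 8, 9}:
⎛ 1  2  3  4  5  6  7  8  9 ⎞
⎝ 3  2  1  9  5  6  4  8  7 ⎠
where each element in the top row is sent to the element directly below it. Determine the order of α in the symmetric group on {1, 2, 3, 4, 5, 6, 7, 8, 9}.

6

Writing α as disjoint cycles, the cycle lengths are 3, 2, 1, 1, 1, 1.
The order is lcm(3, 2) = 6.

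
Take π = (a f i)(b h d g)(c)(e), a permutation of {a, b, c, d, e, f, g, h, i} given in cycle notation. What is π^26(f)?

f lies in the 3-cycle (a f i).
On a 3-cycle, π^3 is the identity, so π^26 = π^2 there (26 ≡ 2 mod 3).
Stepping 2 places around the cycle: f → i → a.

a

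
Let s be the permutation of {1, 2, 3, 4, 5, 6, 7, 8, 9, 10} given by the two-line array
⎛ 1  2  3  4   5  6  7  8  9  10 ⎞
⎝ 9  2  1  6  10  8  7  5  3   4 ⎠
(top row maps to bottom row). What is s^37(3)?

Tracing 3 → 1 → … returns to 3 after 3 steps, so 3 lies in a 3-cycle (1, 9, 3).
Powers repeat with period 3 on this cycle, and 37 mod 3 = 1, so s^37(3) = s^1(3).
Advancing 1 step from 3: 3 → 1.

1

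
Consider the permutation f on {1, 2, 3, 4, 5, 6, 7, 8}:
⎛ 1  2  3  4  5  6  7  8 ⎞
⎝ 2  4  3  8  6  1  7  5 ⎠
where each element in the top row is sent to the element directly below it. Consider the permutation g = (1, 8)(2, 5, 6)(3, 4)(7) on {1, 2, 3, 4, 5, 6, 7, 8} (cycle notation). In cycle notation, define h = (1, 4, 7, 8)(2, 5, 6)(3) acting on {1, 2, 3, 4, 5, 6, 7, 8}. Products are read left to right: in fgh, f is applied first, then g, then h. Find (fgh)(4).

4

Chase 4: f(4) = 8; g(8) = 1; h(1) = 4. Hence (fgh)(4) = 4.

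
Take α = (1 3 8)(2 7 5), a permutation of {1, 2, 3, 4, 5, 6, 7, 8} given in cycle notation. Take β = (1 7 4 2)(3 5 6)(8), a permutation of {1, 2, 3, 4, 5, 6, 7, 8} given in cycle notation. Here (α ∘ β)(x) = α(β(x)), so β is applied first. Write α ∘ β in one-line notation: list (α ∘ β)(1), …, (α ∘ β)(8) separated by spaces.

For each element, apply β then α: 1 → 7 → 5; 2 → 1 → 3; 3 → 5 → 2; 4 → 2 → 7; 5 → 6 → 6; 6 → 3 → 8; 7 → 4 → 4; 8 → 8 → 1.
So α ∘ β in one-line form is 5 3 2 7 6 8 4 1.

5 3 2 7 6 8 4 1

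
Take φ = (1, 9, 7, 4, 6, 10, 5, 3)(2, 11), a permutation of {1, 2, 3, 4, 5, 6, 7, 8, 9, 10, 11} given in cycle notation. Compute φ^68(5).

5 lies in the 8-cycle (1, 9, 7, 4, 6, 10, 5, 3).
Since the cycle has length 8, φ^68 acts on it the same as φ^4 (68 mod 8 = 4).
Stepping 4 places around the cycle: 5 → 3 → 1 → 9 → 7.

7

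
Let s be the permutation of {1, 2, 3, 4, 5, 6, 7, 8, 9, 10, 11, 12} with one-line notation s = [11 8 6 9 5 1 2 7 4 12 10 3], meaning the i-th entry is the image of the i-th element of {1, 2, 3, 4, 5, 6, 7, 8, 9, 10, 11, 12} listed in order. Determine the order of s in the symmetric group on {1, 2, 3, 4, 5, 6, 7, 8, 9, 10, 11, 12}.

6

Writing s as disjoint cycles, the cycle lengths are 6, 3, 2, 1.
Since disjoint cycles commute, ord(s) = lcm(6, 3, 2) = 6.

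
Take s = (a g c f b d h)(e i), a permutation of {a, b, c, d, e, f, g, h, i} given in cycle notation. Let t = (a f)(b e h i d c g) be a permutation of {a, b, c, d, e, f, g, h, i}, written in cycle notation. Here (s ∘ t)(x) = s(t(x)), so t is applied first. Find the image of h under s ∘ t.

e

(s ∘ t)(h) = s(t(h)). t(h) = i, then s(i) = e. So (s ∘ t)(h) = e.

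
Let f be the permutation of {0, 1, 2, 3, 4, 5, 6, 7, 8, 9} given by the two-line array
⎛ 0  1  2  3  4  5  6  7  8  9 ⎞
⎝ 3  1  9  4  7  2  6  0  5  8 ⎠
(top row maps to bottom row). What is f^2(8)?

2

Tracing 8 → 5 → … returns to 8 after 4 steps, so 8 lies in a 4-cycle (2 9 8 5).
Advancing 2 steps from 8: 8 → 5 → 2.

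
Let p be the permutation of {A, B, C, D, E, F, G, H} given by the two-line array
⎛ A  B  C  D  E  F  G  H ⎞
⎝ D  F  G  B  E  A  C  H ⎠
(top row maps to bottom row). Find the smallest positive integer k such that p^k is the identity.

4

The disjoint-cycle form of p has cycle lengths 4, 2, 1, 1.
The order of p is the least common multiple of its cycle lengths: lcm(4, 2) = 4.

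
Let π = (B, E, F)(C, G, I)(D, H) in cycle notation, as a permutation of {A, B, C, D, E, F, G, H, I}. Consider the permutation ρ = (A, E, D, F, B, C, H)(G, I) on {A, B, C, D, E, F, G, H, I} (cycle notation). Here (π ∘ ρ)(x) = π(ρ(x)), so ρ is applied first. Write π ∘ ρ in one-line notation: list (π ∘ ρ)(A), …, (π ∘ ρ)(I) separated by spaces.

(π ∘ ρ)(x) = π(ρ(x)). Computing each image: π(ρ(A)) = π(E) = F, π(ρ(B)) = π(C) = G, π(ρ(C)) = π(H) = D, π(ρ(D)) = π(F) = B, π(ρ(E)) = π(D) = H, π(ρ(F)) = π(B) = E, π(ρ(G)) = π(I) = C, π(ρ(H)) = π(A) = A, π(ρ(I)) = π(G) = I.
Hence π ∘ ρ = [F G D B H E C A I].

F G D B H E C A I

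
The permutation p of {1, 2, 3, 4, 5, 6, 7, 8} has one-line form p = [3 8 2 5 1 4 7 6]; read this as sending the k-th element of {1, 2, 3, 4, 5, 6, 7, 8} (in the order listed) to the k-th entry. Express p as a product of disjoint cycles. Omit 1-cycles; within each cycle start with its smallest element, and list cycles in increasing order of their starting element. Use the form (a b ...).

(1 3 2 8 6 4 5)

From 1: 1 → 3 → 2 → 8 → 6 → 4 → 5 → 1, closing the cycle (1 3 2 8 6 4 5).
Continuing from each remaining unvisited element yields (1 3 2 8 6 4 5).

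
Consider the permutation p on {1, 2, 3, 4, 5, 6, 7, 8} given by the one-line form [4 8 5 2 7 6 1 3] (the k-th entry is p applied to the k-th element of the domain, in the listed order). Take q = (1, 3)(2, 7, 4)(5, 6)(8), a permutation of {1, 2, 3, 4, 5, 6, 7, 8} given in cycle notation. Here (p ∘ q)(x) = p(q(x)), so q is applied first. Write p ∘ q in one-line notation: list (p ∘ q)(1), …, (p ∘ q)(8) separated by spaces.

(p ∘ q)(x) = p(q(x)). Computing each image: p(q(1)) = p(3) = 5, p(q(2)) = p(7) = 1, p(q(3)) = p(1) = 4, p(q(4)) = p(2) = 8, p(q(5)) = p(6) = 6, p(q(6)) = p(5) = 7, p(q(7)) = p(4) = 2, p(q(8)) = p(8) = 3.
Hence p ∘ q = [5 1 4 8 6 7 2 3].

5 1 4 8 6 7 2 3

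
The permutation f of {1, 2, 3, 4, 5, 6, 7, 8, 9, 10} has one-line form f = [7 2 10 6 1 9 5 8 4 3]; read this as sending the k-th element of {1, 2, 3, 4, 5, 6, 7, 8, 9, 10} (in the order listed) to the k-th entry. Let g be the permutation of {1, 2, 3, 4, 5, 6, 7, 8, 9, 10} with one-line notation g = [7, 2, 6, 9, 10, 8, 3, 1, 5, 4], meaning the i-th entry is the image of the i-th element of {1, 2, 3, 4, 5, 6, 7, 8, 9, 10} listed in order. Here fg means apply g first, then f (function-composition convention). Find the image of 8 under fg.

7

g(8) = 1, then f(1) = 7; composing gives (fg)(8) = 7.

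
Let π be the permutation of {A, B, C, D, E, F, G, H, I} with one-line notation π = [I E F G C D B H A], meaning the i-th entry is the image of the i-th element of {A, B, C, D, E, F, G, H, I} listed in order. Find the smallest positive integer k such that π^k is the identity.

Writing π as disjoint cycles, the cycle lengths are 6, 2, 1.
Since disjoint cycles commute, ord(π) = lcm(6, 2) = 6.

6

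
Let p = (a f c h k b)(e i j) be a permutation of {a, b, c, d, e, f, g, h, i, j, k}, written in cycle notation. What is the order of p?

6

The cycle type of p is (6, 3, 1, 1).
The order is lcm(6, 3) = 6.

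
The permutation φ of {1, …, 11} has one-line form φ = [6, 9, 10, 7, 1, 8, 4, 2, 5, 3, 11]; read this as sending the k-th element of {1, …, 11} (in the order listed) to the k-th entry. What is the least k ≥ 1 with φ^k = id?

The disjoint-cycle form of φ has cycle lengths 6, 2, 2, 1.
The order is lcm(6, 2, 2) = 6.

6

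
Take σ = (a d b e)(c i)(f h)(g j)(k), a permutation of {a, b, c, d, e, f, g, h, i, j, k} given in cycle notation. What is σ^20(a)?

a

a lies in the 4-cycle (a d b e).
Since the cycle has length 4, σ^20 acts on it the same as σ^0 (20 mod 4 = 0).
So σ^20(a) = a.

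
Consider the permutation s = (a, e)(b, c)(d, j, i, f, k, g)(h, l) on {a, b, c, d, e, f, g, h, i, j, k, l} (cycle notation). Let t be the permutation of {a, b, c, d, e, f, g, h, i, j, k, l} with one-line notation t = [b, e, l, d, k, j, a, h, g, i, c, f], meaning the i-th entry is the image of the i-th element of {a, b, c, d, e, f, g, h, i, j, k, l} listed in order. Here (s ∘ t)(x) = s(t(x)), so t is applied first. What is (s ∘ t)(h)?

l

(s ∘ t)(h) = s(t(h)). t(h) = h, then s(h) = l. So (s ∘ t)(h) = l.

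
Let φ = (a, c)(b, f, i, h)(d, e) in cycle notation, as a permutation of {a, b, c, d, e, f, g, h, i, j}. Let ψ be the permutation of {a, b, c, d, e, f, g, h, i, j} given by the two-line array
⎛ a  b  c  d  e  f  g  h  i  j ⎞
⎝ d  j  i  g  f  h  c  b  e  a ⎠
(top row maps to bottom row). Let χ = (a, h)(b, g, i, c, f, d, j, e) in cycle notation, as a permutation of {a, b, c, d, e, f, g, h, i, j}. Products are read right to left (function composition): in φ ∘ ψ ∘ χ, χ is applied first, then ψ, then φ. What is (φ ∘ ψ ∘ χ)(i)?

(φ ∘ ψ ∘ χ)(i) = φ(ψ(χ(i))). χ(i) = c, then ψ(c) = i, then φ(i) = h, so the result is h.

h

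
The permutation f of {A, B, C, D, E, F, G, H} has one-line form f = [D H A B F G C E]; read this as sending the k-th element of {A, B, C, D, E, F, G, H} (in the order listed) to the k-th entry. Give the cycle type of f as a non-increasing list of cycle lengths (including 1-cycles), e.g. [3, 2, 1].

The disjoint cycles are (A, D, B, H, E, F, G, C), with lengths 8 in non-increasing order.

[8]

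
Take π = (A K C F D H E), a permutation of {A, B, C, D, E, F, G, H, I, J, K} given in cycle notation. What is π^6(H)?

H lies in the 7-cycle (A K C F D H E).
Stepping 6 places around the cycle: H → E → A → K → C → F → D.

D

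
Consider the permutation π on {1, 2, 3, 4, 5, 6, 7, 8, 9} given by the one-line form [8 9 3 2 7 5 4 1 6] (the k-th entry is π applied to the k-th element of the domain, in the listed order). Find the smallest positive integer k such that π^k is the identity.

6

The disjoint-cycle form of π has cycle lengths 6, 2, 1.
The order of π is the least common multiple of its cycle lengths: lcm(6, 2) = 6.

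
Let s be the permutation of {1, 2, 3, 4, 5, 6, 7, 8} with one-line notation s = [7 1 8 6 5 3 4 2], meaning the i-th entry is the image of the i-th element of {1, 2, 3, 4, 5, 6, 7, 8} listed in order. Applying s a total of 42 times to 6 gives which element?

6

Tracing 6 → 3 → … returns to 6 after 7 steps, so 6 lies in a 7-cycle (1 7 4 6 3 8 2).
On a 7-cycle, s^7 is the identity, so s^42 = s^0 there (42 ≡ 0 mod 7).
So s^42(6) = 6.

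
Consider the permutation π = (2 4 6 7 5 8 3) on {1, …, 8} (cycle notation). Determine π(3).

Within (2 4 6 7 5 8 3), 3 ↦ 2.

2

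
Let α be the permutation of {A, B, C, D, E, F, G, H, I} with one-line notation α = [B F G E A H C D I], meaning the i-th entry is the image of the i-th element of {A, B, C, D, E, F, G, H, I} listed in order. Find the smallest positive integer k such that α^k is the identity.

6

Writing α as disjoint cycles, the cycle lengths are 6, 2, 1.
The order of α is the least common multiple of its cycle lengths: lcm(6, 2) = 6.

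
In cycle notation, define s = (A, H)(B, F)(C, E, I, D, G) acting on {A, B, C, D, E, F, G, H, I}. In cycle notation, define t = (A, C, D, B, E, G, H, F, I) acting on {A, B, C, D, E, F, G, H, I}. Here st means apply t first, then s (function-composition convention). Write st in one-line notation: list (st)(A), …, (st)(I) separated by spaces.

Chase each element through t then s: A → C → E; B → E → I; C → D → G; D → B → F; E → G → C; F → I → D; G → H → A; H → F → B; I → A → H.
So st in one-line form is E I G F C D A B H.

E I G F C D A B H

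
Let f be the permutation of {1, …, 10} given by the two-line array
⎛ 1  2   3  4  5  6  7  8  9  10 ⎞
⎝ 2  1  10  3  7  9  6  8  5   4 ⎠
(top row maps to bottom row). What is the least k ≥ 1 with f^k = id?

12

The disjoint-cycle form of f has cycle lengths 4, 3, 2, 1.
Since disjoint cycles commute, ord(f) = lcm(4, 3, 2) = 12.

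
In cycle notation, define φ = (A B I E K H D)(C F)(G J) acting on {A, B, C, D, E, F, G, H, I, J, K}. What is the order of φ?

The disjoint cycles have lengths 7, 2, 2.
The order is lcm(7, 2, 2) = 14.

14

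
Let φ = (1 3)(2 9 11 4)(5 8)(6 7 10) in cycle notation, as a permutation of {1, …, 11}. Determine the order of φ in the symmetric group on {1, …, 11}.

12

The disjoint cycles have lengths 4, 3, 2, 2.
The order is lcm(4, 3, 2, 2) = 12.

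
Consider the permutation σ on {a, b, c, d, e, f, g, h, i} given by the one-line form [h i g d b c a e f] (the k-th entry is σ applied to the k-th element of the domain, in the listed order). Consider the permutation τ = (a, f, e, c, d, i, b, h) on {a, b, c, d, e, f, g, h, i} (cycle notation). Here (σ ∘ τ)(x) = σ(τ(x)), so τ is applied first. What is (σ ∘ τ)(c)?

d

τ(c) = d, then σ(d) = d; composing gives (σ ∘ τ)(c) = d.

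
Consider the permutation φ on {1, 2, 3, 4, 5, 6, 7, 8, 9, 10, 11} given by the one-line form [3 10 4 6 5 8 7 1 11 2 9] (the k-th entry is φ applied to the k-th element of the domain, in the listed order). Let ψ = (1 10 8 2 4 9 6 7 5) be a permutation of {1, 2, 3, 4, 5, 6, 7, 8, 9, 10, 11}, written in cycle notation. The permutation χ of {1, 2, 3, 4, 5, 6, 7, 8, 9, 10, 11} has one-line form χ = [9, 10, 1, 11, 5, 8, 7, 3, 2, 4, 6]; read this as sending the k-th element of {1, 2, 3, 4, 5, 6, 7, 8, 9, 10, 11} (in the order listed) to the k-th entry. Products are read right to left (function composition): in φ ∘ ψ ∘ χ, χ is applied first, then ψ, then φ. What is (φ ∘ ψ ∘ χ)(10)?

11

Apply the permutations in order: χ(10) = 4, then ψ(4) = 9, then φ(9) = 11. So (φ ∘ ψ ∘ χ)(10) = 11.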